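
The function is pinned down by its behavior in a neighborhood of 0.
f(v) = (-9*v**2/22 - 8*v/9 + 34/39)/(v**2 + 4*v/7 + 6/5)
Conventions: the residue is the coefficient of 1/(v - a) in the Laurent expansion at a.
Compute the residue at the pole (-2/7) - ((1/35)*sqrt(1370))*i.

The residue is (-227/693) + ((488701/24684660)*sqrt(1370))*i.

The factor v**2 + 4*v/7 + 6/5 splits as (v - a)(v - a') with a = (-2/7) - ((1/35)*sqrt(1370))*i, a' = (-2/7) + ((1/35)*sqrt(1370))*i. At the order-1 pole a set g(v) = (v - a)*f(v) = [-9*v**2/22 - 8*v/9 + 34/39] / (v - a').
Simple pole: residue = g(a) at a = (-2/7) - ((1/35)*sqrt(1370))*i, which is (-227/693) + ((488701/24684660)*sqrt(1370))*i.


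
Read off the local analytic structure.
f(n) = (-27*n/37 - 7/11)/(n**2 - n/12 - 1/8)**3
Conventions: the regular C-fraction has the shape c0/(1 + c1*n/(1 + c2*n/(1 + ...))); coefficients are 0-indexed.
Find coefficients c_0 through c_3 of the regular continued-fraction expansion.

The regular C-fraction coefficients are [3584/11, 221/259, 279907/10101, -15535643620/556735023].

Taylor coefficients (expand at 0): a_0 = 3584/11, a_1 = -113152/407, a_2 = 9696256/1221, a_3 = -130269184/10989.
c0 = a_0 = 3584/11. Peel one level at a time: if S = 1 + c*n/S' with S'(0) = 1, then c is the n-coefficient of S and S' = c*n/(S - 1).
S_1 = c0/f = 1 + (221/259)*n + (-4758419/201243)*n^2 + ...; c1 = 221/259.
S_2 = c1*n/(S_1 - 1) = 1 + (279907/10101)*n + (59983180/77571)*n^2 + ...; c2 = 279907/10101.
S_3 = c2*n/(S_2 - 1) = 1 + (-15535643620/556735023)*n + ...; c3 = -15535643620/556735023.


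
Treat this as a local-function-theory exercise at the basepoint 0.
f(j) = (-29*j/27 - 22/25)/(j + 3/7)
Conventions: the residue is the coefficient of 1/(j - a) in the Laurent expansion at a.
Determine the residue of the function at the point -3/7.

At the order-1 pole -3/7 set g(j) = (j - (-3/7))*f(j) = -29*j/27 - 22/25.
Simple pole: residue = g(a) at a = -3/7, which is -661/1575.

The residue is -661/1575.


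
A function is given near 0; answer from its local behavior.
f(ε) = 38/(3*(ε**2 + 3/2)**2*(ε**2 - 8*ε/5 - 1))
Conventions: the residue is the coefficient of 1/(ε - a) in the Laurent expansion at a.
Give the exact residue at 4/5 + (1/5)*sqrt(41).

The factor ε**2 - 8*ε/5 - 1 splits as (ε - a)(ε - a') with a = 4/5 + (1/5)*sqrt(41), a' = 4/5 - (1/5)*sqrt(41). At the order-1 pole a set g(ε) = (ε - a)*f(ε) = [38/(3*(ε**2 + 3/2)**2)] / (ε - a').
Simple pole: residue = g(a) at a = 4/5 + (1/5)*sqrt(41), which is -766080/1018081 + (17562460/125223963)*sqrt(41).

The residue is -766080/1018081 + (17562460/125223963)*sqrt(41).


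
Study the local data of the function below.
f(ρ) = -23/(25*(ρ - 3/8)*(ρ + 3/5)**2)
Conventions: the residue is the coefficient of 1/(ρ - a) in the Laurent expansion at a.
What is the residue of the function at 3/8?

At the order-1 pole 3/8 set g(ρ) = (ρ - (3/8))*f(ρ) = -23/(25*(ρ + 3/5)**2).
Simple pole: residue = g(a) at a = 3/8, which is -1472/1521.

The residue is -1472/1521.


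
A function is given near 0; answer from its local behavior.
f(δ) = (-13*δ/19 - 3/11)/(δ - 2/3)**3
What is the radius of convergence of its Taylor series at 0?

The radius of convergence is 2/3.

Denominator factor (δ - 2/3)^3: pole of order 3 at 2/3, modulus 2/3.
The radius of convergence is the smallest modulus among the singular points: 2/3.


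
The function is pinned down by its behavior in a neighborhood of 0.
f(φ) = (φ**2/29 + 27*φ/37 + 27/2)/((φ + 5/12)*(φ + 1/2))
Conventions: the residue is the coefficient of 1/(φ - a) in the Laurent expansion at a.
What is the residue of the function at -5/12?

At the order-1 pole -5/12 set g(φ) = (φ - (-5/12))*f(φ) = (φ**2/29 + 27*φ/37 + 27/2)/(φ + 1/2).
Simple pole: residue = g(a) at a = -5/12, which is 2039857/12876.

The residue is 2039857/12876.


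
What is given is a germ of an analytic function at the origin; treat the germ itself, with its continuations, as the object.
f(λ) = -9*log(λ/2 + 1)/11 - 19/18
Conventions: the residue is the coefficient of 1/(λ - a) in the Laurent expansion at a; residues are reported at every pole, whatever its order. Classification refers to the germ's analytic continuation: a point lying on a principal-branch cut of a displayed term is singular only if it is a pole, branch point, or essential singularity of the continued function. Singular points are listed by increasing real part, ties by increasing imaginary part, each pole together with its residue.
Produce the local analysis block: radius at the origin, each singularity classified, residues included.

Branch term (-9/11)*log(1 - λ/(-2)): its argument vanishes at λ = -2, a logarithmic branch point, modulus 2.
The radius of convergence is the smallest modulus among the singular points: 2.

Radius of convergence at 0: 2.
At -2: a logarithmic branch point.


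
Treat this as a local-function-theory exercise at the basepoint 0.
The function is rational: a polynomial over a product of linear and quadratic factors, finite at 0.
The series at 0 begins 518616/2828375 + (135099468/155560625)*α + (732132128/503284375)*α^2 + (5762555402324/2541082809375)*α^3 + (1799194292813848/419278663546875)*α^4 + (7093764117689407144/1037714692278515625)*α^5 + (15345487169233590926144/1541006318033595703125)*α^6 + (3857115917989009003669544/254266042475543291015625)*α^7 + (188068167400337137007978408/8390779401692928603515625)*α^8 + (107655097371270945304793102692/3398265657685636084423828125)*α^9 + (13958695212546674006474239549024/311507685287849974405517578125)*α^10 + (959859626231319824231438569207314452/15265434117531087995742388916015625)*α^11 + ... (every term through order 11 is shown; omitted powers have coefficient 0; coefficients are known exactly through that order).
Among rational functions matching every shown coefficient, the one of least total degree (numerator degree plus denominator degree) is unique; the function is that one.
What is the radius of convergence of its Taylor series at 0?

The radius of convergence is 5/6.

No rational of total degree below 10 reproduces all 12 coefficients; solving the [1/9] Pade equations on them gives f(α) = (-7*α/6 - 7/17)/((α - 5/6)**3*(α**2 + 8*α/9 + 11/7)**3), whose expansion matches every shown term.
Denominator factor (α**2 + 8*α/9 + 11/7)^3: discriminant -3116/567, complex-conjugate roots (-4/9) + ((1/63)*sqrt(5453))*i and (-4/9) - ((1/63)*sqrt(5453))*i; poles of order 3, moduli (1/7)*sqrt(77) and (1/7)*sqrt(77).
Denominator factor (α - 5/6)^3: pole of order 3 at 5/6, modulus 5/6.
The radius of convergence is the smallest modulus among the singular points: 5/6.


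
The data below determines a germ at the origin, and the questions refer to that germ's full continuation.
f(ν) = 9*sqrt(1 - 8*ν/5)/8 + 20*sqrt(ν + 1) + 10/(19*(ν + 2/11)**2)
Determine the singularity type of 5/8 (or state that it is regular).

The term (9/8)*sqrt(1 - ν/(5/8)) has argument 1 - 5/8/(5/8) = 0 at 5/8: a square-root (algebraic, two-sheeted) branch point; the remaining terms are analytic or single-valued there.

The point is an algebraic (square-root) branch point.


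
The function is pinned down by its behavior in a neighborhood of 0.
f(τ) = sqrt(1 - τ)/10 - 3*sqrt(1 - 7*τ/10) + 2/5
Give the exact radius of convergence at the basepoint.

Branch term (-3)*sqrt(1 - τ/(10/7)): its argument vanishes at τ = 10/7, a square-root branch point, modulus 10/7.
Branch term (1/10)*sqrt(1 - τ/(1)): its argument vanishes at τ = 1, a square-root branch point, modulus 1.
The radius of convergence is the smallest modulus among the singular points: 1.

The radius of convergence is 1.


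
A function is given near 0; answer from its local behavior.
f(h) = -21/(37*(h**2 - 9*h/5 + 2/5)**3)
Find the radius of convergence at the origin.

Denominator factor (h**2 - 9*h/5 + 2/5)^3: discriminant 41/25, real irrational roots 9/10 + (1/10)*sqrt(41) and 9/10 - (1/10)*sqrt(41); poles of order 3, moduli 9/10 + (1/10)*sqrt(41) and 9/10 - (1/10)*sqrt(41).
The radius of convergence is the smallest modulus among the singular points: 9/10 - (1/10)*sqrt(41).

The radius of convergence is 9/10 - (1/10)*sqrt(41).


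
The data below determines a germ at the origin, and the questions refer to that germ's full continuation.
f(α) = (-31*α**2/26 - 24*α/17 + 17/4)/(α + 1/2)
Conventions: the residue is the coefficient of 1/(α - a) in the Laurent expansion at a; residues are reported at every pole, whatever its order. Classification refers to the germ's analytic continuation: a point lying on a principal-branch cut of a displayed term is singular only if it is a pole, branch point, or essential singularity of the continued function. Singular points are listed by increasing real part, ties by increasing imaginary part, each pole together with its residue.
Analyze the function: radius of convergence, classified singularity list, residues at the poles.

Denominator factor (α + 1/2): pole of order 1 at -1/2, modulus 1/2.
The radius of convergence is the smallest modulus among the singular points: 1/2.
At the order-1 pole -1/2 set g(α) = (α - (-1/2))*f(α) = -31*α**2/26 - 24*α/17 + 17/4.
Simple pole: residue = g(a) at a = -1/2, which is 8235/1768.

Radius of convergence at 0: 1/2.
At -1/2: a pole of order 1; residue 8235/1768.


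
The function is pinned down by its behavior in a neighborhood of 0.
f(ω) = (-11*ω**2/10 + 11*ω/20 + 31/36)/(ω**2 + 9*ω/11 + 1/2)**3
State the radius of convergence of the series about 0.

The radius of convergence is (1/2)*sqrt(2).

Denominator factor (ω**2 + 9*ω/11 + 1/2)^3: discriminant -161/121, complex-conjugate roots (-9/22) + ((1/22)*sqrt(161))*i and (-9/22) - ((1/22)*sqrt(161))*i; poles of order 3, moduli (1/2)*sqrt(2) and (1/2)*sqrt(2).
The radius of convergence is the smallest modulus among the singular points: (1/2)*sqrt(2).


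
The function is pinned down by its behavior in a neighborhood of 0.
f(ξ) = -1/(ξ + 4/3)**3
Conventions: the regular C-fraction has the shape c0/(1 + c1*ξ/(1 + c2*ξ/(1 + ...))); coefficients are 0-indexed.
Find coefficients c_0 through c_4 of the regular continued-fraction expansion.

Taylor coefficients (expand at 0): a_0 = -27/64, a_1 = 243/256, a_2 = -729/512, a_3 = 3645/2048, a_4 = -32805/16384.
c0 = a_0 = -27/64. Peel one level at a time: if S = 1 + c*ξ/S' with S'(0) = 1, then c is the ξ-coefficient of S and S' = c*ξ/(S - 1).
S_1 = c0/f = 1 + (9/4)*ξ + (27/16)*ξ^2 + ...; c1 = 9/4.
S_2 = c1*ξ/(S_1 - 1) = 1 + (-3/4)*ξ + (3/8)*ξ^2 + ...; c2 = -3/4.
S_3 = c2*ξ/(S_2 - 1) = 1 + (1/2)*ξ + (1/16)*ξ^2 + ...; c3 = 1/2.
S_4 = c3*ξ/(S_3 - 1) = 1 + (-1/8)*ξ + ...; c4 = -1/8.

The regular C-fraction coefficients are [-27/64, 9/4, -3/4, 1/2, -1/8].


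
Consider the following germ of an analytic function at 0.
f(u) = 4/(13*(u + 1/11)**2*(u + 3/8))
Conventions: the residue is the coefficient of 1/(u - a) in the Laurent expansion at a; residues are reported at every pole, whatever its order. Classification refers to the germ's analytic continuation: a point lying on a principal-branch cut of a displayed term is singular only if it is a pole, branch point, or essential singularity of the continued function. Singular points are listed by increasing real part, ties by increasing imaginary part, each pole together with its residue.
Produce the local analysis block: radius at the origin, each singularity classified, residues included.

Radius of convergence at 0: 1/11.
At -3/8: a pole of order 1; residue 30976/8125.
At -1/11: a pole of order 2; residue -30976/8125.

Denominator factor (u + 1/11)^2: pole of order 2 at -1/11, modulus 1/11.
Denominator factor (u + 3/8): pole of order 1 at -3/8, modulus 3/8.
The radius of convergence is the smallest modulus among the singular points: 1/11.
At the order-1 pole -3/8 set g(u) = (u - (-3/8))*f(u) = 4/(13*(u + 1/11)**2).
Simple pole: residue = g(a) at a = -3/8, which is 30976/8125.
At the order-2 pole -1/11 set g(u) = (u - (-1/11))^2*f(u) = 4/(13*(u + 3/8)).
Order-2 pole: residue = g'(a); g'(-1/11) = -30976/8125, so the residue is -30976/8125.
List the singular points by increasing real part (a conjugate pair: the negative imaginary part first).


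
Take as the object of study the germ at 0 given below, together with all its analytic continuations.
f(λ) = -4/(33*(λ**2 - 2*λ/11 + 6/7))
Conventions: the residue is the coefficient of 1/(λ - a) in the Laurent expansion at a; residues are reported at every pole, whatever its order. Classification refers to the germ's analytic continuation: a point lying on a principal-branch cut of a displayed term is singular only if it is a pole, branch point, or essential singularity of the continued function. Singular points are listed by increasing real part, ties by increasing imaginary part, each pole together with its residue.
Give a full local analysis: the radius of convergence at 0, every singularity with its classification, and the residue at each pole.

Denominator factor (λ**2 - 2*λ/11 + 6/7): discriminant -2876/847, complex-conjugate roots (1/11) + ((1/77)*sqrt(5033))*i and (1/11) - ((1/77)*sqrt(5033))*i; poles of order 1, moduli (1/7)*sqrt(42) and (1/7)*sqrt(42).
The radius of convergence is the smallest modulus among the singular points: (1/7)*sqrt(42).
The factor λ**2 - 2*λ/11 + 6/7 splits as (λ - a)(λ - a') with a = (1/11) - ((1/77)*sqrt(5033))*i, a' = (1/11) + ((1/77)*sqrt(5033))*i. At the order-1 pole a set g(λ) = (λ - a)*f(λ) = [-4/33] / (λ - a').
Simple pole: residue = g(a) at a = (1/11) - ((1/77)*sqrt(5033))*i, which is -((2/2157)*sqrt(5033))*i.
The factor λ**2 - 2*λ/11 + 6/7 splits as (λ - a)(λ - a') with a = (1/11) + ((1/77)*sqrt(5033))*i, a' = (1/11) - ((1/77)*sqrt(5033))*i. At the order-1 pole a set g(λ) = (λ - a)*f(λ) = [-4/33] / (λ - a').
Simple pole: residue = g(a) at a = (1/11) + ((1/77)*sqrt(5033))*i, which is ((2/2157)*sqrt(5033))*i.
List the singular points by increasing real part (a conjugate pair: the negative imaginary part first).

Radius of convergence at 0: (1/7)*sqrt(42).
At (1/11) - ((1/77)*sqrt(5033))*i: a pole of order 1; residue -((2/2157)*sqrt(5033))*i.
At (1/11) + ((1/77)*sqrt(5033))*i: a pole of order 1; residue ((2/2157)*sqrt(5033))*i.


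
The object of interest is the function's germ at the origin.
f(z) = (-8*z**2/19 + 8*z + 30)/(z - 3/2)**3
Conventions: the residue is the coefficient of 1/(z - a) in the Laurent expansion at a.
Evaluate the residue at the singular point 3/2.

The residue is -8/19.

At the order-3 pole 3/2 set g(z) = (z - (3/2))^3*f(z) = -8*z**2/19 + 8*z + 30.
Order-3 pole: residue = g''(a)/2; g''(3/2) = -16/19, so the residue is -8/19.


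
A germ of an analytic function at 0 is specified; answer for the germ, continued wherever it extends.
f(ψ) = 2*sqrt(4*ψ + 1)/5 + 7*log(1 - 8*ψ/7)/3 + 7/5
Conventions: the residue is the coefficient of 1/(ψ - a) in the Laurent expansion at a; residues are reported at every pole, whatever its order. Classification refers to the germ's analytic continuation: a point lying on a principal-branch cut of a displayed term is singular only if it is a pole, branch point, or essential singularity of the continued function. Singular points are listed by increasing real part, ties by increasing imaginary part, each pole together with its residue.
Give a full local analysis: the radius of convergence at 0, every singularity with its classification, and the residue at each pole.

Branch term (2/5)*sqrt(1 - ψ/(-1/4)): its argument vanishes at ψ = -1/4, a square-root branch point, modulus 1/4.
Branch term (7/3)*log(1 - ψ/(7/8)): its argument vanishes at ψ = 7/8, a logarithmic branch point, modulus 7/8.
The radius of convergence is the smallest modulus among the singular points: 1/4.
List the singular points by increasing real part (a conjugate pair: the negative imaginary part first).

Radius of convergence at 0: 1/4.
At -1/4: an algebraic (square-root) branch point.
At 7/8: a logarithmic branch point.


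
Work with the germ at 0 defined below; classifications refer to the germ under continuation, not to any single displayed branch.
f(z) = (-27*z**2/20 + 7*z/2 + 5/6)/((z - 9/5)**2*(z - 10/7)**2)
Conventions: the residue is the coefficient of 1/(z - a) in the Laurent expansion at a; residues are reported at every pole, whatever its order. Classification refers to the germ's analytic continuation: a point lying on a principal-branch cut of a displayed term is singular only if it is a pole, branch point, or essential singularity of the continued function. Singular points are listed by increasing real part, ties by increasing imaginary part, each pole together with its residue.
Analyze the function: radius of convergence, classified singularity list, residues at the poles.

Radius of convergence at 0: 10/7.
At 10/7: a pole of order 2; residue 1549625/13182.
At 9/5: a pole of order 2; residue -1549625/13182.

Denominator factor (z - 9/5)^2: pole of order 2 at 9/5, modulus 9/5.
Denominator factor (z - 10/7)^2: pole of order 2 at 10/7, modulus 10/7.
The radius of convergence is the smallest modulus among the singular points: 10/7.
At the order-2 pole 10/7 set g(z) = (z - (10/7))^2*f(z) = (-27*z**2/20 + 7*z/2 + 5/6)/(z - 9/5)**2.
Order-2 pole: residue = g'(a); g'(10/7) = 1549625/13182, so the residue is 1549625/13182.
At the order-2 pole 9/5 set g(z) = (z - (9/5))^2*f(z) = (-27*z**2/20 + 7*z/2 + 5/6)/(z - 10/7)**2.
Order-2 pole: residue = g'(a); g'(9/5) = -1549625/13182, so the residue is -1549625/13182.
List the singular points by increasing real part (a conjugate pair: the negative imaginary part first).


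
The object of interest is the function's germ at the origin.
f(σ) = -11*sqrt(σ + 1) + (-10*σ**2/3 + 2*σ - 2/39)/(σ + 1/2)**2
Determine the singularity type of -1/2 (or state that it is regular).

The point is a pole of order 2.

The denominator factor σ + 1/2 vanishes at -1/2 and appears to the power 2; the numerator there equals -49/26, nonzero, and no other factor vanishes.
The branch terms are analytic at this point.
Hence a pole whose order is the multiplicity, 2.


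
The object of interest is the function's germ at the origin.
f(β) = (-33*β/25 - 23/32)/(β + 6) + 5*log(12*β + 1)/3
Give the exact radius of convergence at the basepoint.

The radius of convergence is 1/12.

Denominator factor (β + 6): pole of order 1 at -6, modulus 6.
Branch term (5/3)*log(1 - β/(-1/12)): its argument vanishes at β = -1/12, a logarithmic branch point, modulus 1/12.
The radius of convergence is the smallest modulus among the singular points: 1/12.


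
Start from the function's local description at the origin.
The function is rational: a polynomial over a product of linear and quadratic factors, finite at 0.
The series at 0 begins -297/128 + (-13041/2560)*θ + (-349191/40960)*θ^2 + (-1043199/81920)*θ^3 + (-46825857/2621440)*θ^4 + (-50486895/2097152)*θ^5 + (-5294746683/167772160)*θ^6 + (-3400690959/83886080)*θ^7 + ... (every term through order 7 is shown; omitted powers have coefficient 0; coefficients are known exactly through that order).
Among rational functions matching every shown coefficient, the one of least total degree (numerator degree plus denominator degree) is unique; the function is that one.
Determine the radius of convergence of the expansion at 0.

No rational of total degree below 3 reproduces all 8 coefficients; solving the [1/2] Pade equations on them gives f(θ) = (θ/10 - 11/6)/(θ - 8/9)**2, whose expansion matches every shown term.
Denominator factor (θ - 8/9)^2: pole of order 2 at 8/9, modulus 8/9.
The radius of convergence is the smallest modulus among the singular points: 8/9.

The radius of convergence is 8/9.


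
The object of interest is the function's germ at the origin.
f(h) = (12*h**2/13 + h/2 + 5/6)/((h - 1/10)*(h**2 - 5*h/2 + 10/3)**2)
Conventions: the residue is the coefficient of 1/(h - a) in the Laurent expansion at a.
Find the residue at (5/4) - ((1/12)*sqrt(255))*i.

The residue is (-261075/5597696) + ((26416461/1617734144)*sqrt(255))*i.

The factor h**2 - 5*h/2 + 10/3 splits as (h - a)(h - a') with a = (5/4) - ((1/12)*sqrt(255))*i, a' = (5/4) + ((1/12)*sqrt(255))*i. At the order-2 pole a set g(h) = (h - a)^2*f(h) = [(12*h**2/13 + h/2 + 5/6)/(h - 1/10)] / (h - a')^2.
Order-2 pole: residue = g'(a); g'((5/4) - ((1/12)*sqrt(255))*i) = (-261075/5597696) + ((26416461/1617734144)*sqrt(255))*i, so the residue is (-261075/5597696) + ((26416461/1617734144)*sqrt(255))*i.


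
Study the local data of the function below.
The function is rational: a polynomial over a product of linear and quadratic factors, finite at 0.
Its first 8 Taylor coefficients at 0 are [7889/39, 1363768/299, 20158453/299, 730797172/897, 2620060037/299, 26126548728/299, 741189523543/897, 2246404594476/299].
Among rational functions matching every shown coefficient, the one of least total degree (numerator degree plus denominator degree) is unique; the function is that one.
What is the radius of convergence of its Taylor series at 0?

The radius of convergence is 1/7.

No rational of total degree below 5 reproduces all 8 coefficients; solving the [2/3] Pade equations on them gives f(ε) = (-4*ε**2 - 21*ε/23 - 23/39)/(ε - 1/7)**3, whose expansion matches every shown term.
Denominator factor (ε - 1/7)^3: pole of order 3 at 1/7, modulus 1/7.
The radius of convergence is the smallest modulus among the singular points: 1/7.


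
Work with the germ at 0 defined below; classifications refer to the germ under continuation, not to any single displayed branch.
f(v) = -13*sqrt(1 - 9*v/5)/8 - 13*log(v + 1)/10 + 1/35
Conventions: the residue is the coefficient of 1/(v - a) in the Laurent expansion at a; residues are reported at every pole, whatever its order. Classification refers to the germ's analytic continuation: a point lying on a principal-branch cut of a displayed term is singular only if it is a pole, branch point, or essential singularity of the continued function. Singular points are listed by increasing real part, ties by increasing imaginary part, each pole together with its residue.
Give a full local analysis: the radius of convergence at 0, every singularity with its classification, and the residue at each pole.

Radius of convergence at 0: 5/9.
At -1: a logarithmic branch point.
At 5/9: an algebraic (square-root) branch point.

Branch term (-13/10)*log(1 - v/(-1)): its argument vanishes at v = -1, a logarithmic branch point, modulus 1.
Branch term (-13/8)*sqrt(1 - v/(5/9)): its argument vanishes at v = 5/9, a square-root branch point, modulus 5/9.
The radius of convergence is the smallest modulus among the singular points: 5/9.
List the singular points by increasing real part (a conjugate pair: the negative imaginary part first).


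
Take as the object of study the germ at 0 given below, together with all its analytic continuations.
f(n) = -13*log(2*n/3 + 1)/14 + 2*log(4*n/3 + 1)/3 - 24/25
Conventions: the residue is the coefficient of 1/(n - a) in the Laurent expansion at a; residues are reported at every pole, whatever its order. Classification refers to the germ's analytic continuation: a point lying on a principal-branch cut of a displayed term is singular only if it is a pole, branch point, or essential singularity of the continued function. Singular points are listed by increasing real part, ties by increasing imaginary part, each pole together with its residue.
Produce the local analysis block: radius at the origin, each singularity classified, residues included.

Radius of convergence at 0: 3/4.
At -3/2: a logarithmic branch point.
At -3/4: a logarithmic branch point.

Branch term (2/3)*log(1 - n/(-3/4)): its argument vanishes at n = -3/4, a logarithmic branch point, modulus 3/4.
Branch term (-13/14)*log(1 - n/(-3/2)): its argument vanishes at n = -3/2, a logarithmic branch point, modulus 3/2.
The radius of convergence is the smallest modulus among the singular points: 3/4.
List the singular points by increasing real part (a conjugate pair: the negative imaginary part first).


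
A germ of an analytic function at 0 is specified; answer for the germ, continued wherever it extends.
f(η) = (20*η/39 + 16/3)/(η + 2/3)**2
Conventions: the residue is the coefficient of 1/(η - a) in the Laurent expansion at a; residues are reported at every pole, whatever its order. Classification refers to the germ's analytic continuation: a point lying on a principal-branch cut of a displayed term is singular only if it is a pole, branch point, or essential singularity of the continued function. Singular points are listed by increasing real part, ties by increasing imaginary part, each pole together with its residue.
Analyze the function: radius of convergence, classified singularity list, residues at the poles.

Radius of convergence at 0: 2/3.
At -2/3: a pole of order 2; residue 20/39.

Denominator factor (η + 2/3)^2: pole of order 2 at -2/3, modulus 2/3.
The radius of convergence is the smallest modulus among the singular points: 2/3.
At the order-2 pole -2/3 set g(η) = (η - (-2/3))^2*f(η) = 20*η/39 + 16/3.
Order-2 pole: residue = g'(a); g'(-2/3) = 20/39, so the residue is 20/39.


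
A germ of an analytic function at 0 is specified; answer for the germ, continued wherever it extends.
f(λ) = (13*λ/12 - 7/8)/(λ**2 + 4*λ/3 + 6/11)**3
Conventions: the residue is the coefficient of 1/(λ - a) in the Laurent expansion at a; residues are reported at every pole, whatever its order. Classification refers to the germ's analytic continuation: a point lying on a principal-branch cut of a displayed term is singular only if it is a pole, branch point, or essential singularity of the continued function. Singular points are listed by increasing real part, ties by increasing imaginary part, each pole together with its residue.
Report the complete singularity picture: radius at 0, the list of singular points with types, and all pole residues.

Radius of convergence at 0: (1/11)*sqrt(66).
At (-2/3) - ((1/33)*sqrt(110))*i: a pole of order 3; residue -((225423/25600)*sqrt(110))*i.
At (-2/3) + ((1/33)*sqrt(110))*i: a pole of order 3; residue ((225423/25600)*sqrt(110))*i.

Denominator factor (λ**2 + 4*λ/3 + 6/11)^3: discriminant -40/99, complex-conjugate roots (-2/3) + ((1/33)*sqrt(110))*i and (-2/3) - ((1/33)*sqrt(110))*i; poles of order 3, moduli (1/11)*sqrt(66) and (1/11)*sqrt(66).
The radius of convergence is the smallest modulus among the singular points: (1/11)*sqrt(66).
The factor λ**2 + 4*λ/3 + 6/11 splits as (λ - a)(λ - a') with a = (-2/3) - ((1/33)*sqrt(110))*i, a' = (-2/3) + ((1/33)*sqrt(110))*i. At the order-3 pole a set g(λ) = (λ - a)^3*f(λ) = [13*λ/12 - 7/8] / (λ - a')^3.
Order-3 pole: residue = g''(a)/2; g''((-2/3) - ((1/33)*sqrt(110))*i) = -((225423/12800)*sqrt(110))*i, so the residue is -((225423/25600)*sqrt(110))*i.
The factor λ**2 + 4*λ/3 + 6/11 splits as (λ - a)(λ - a') with a = (-2/3) + ((1/33)*sqrt(110))*i, a' = (-2/3) - ((1/33)*sqrt(110))*i. At the order-3 pole a set g(λ) = (λ - a)^3*f(λ) = [13*λ/12 - 7/8] / (λ - a')^3.
Order-3 pole: residue = g''(a)/2; g''((-2/3) + ((1/33)*sqrt(110))*i) = ((225423/12800)*sqrt(110))*i, so the residue is ((225423/25600)*sqrt(110))*i.
List the singular points by increasing real part (a conjugate pair: the negative imaginary part first).


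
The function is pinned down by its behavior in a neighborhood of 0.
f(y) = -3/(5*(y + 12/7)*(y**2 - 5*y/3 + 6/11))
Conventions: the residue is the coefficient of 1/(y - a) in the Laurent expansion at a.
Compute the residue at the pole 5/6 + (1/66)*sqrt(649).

The factor y**2 - 5*y/3 + 6/11 splits as (y - a)(y - a') with a = 5/6 + (1/66)*sqrt(649), a' = 5/6 - (1/66)*sqrt(649). At the order-1 pole a set g(y) = (y - a)*f(y) = [-3/(5*(y + 12/7))] / (y - a').
Simple pole: residue = g(a) at a = 5/6 + (1/66)*sqrt(649), which is 1617/34180 - (24717/2016620)*sqrt(649).

The residue is 1617/34180 - (24717/2016620)*sqrt(649).


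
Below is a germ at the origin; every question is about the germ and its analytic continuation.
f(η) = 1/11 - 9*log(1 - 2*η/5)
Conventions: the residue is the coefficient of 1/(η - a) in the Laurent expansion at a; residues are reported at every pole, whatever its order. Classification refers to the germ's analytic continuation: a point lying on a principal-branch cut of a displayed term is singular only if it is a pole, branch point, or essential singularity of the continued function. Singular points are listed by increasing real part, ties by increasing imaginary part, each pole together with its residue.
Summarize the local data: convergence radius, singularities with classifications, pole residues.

Radius of convergence at 0: 5/2.
At 5/2: a logarithmic branch point.

Branch term (-9)*log(1 - η/(5/2)): its argument vanishes at η = 5/2, a logarithmic branch point, modulus 5/2.
The radius of convergence is the smallest modulus among the singular points: 5/2.


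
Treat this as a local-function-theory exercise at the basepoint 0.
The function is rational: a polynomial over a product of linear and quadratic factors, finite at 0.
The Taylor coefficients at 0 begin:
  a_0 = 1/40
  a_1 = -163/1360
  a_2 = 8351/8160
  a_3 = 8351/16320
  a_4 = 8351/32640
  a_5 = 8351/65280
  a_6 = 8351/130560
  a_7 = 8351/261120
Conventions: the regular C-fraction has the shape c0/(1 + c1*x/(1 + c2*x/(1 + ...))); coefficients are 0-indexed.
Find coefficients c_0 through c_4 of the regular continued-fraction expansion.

The regular C-fraction coefficients are [1/40, 163/34, 31130/8313, -31374707/1522257, 36023/3113].

Taylor coefficients (read off): a_0 = 1/40, a_1 = -163/1360, a_2 = 8351/8160, a_3 = 8351/16320, a_4 = 8351/32640.
c0 = a_0 = 1/40. Peel one level at a time: if S = 1 + c*x/S' with S'(0) = 1, then c is the x-coefficient of S and S' = c*x/(S - 1).
S_1 = c0/f = 1 + (163/34)*x + (-15565/867)*x^2 + ...; c1 = 163/34.
S_2 = c1*x/(S_1 - 1) = 1 + (31130/8313)*x + (18455710/239121)*x^2 + ...; c2 = 31130/8313.
S_3 = c2*x/(S_2 - 1) = 1 + (-31374707/1522257)*x + (6933810247/29072307)*x^2 + ...; c3 = -31374707/1522257.
S_4 = c3*x/(S_3 - 1) = 1 + (36023/3113)*x + ...; c4 = 36023/3113.


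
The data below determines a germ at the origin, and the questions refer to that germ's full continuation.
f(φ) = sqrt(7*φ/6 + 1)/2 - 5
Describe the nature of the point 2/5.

The point is a regular point.

There is no denominator, hence no pole anywhere.
Branch term sqrt(1 - φ/(-6/7)): argument at 2/5 is 22/15, nonzero, so 2/5 is not its branch point (a point on a principal cut is still regular for the continued germ).
So the germ continues analytically to 2/5.


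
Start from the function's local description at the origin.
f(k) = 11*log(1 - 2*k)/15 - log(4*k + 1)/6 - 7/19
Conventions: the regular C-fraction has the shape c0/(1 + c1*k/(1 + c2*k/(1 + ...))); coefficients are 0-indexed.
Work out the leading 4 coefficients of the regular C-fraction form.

The regular C-fraction coefficients are [-7/19, -608/105, 9623/1680, 69335/153968].

Taylor coefficients (expand at 0): a_0 = -7/19, a_1 = -32/15, a_2 = -2/15, a_3 = -248/45.
c0 = a_0 = -7/19. Peel one level at a time: if S = 1 + c*k/S' with S'(0) = 1, then c is the k-coefficient of S and S' = c*k/(S - 1).
S_1 = c0/f = 1 + (-608/105)*k + (365674/11025)*k^2 + ...; c1 = -608/105.
S_2 = c1*k/(S_1 - 1) = 1 + (9623/1680)*k + (-1981/768)*k^2 + ...; c2 = 9623/1680.
S_3 = c2*k/(S_2 - 1) = 1 + (69335/153968)*k + ...; c3 = 69335/153968.


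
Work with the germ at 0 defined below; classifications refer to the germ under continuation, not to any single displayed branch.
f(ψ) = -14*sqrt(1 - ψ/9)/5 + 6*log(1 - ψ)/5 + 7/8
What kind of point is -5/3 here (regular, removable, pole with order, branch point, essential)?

The point is a regular point.

There is no denominator, hence no pole anywhere.
Branch term log(1 - ψ/(1)): argument at -5/3 is 8/3, nonzero, so -5/3 is not its branch point (a point on a principal cut is still regular for the continued germ).
Branch term sqrt(1 - ψ/(9)): argument at -5/3 is 32/27, nonzero, so -5/3 is not its branch point (a point on a principal cut is still regular for the continued germ).
So the germ continues analytically to -5/3.


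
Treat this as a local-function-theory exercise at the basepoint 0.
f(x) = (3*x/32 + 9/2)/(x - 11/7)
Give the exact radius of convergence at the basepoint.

The radius of convergence is 11/7.

Denominator factor (x - 11/7): pole of order 1 at 11/7, modulus 11/7.
The radius of convergence is the smallest modulus among the singular points: 11/7.


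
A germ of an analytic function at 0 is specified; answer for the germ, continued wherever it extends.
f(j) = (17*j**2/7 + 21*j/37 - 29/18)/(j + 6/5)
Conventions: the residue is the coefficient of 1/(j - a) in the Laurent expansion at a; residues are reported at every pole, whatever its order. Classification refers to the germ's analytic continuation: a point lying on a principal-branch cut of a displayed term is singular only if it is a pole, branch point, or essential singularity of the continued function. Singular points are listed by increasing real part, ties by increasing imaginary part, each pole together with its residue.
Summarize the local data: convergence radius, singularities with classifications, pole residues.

Denominator factor (j + 6/5): pole of order 1 at -6/5, modulus 6/5.
The radius of convergence is the smallest modulus among the singular points: 6/5.
At the order-1 pole -6/5 set g(j) = (j - (-6/5))*f(j) = 17*j**2/7 + 21*j/37 - 29/18.
Simple pole: residue = g(a) at a = -6/5, which is 140437/116550.

Radius of convergence at 0: 6/5.
At -6/5: a pole of order 1; residue 140437/116550.


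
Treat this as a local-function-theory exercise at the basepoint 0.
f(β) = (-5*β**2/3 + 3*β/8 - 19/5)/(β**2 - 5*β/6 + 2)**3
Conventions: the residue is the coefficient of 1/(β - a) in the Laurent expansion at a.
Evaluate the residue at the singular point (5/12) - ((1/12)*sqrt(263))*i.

The factor β**2 - 5*β/6 + 2 splits as (β - a)(β - a') with a = (5/12) - ((1/12)*sqrt(263))*i, a' = (5/12) + ((1/12)*sqrt(263))*i. At the order-3 pole a set g(β) = (β - a)^3*f(β) = [-5*β**2/3 + 3*β/8 - 19/5] / (β - a')^3.
Order-3 pole: residue = g''(a)/2; g''((5/12) - ((1/12)*sqrt(263))*i) = -((2308428/90957235)*sqrt(263))*i, so the residue is -((1154214/90957235)*sqrt(263))*i.

The residue is -((1154214/90957235)*sqrt(263))*i.


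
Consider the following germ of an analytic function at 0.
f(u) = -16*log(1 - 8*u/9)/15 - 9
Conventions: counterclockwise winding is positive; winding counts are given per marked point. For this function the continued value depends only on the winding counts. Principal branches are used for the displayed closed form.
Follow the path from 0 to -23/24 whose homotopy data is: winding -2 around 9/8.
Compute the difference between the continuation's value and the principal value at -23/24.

Continued minus principal equals (64/15)*pi*i.

The rational part is single-valued and drops out of the difference; each branch term changes only by its own monodromy.
(-16/15)*log(1 - u/(9/8)): each positive loop around 9/8 adds 2*pi*i to the log, so winding -2 contributes (-16/15)*(-2)*2*pi*i = (64/15)*pi*i.
Summing the contributions at u = -23/24 gives (64/15)*pi*i.


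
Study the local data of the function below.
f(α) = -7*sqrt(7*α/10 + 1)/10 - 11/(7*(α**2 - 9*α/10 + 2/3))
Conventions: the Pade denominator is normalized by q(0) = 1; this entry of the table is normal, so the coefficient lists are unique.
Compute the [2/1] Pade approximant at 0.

Taylor coefficients needed (expand at 0): a_0 = -107/35, a_1 = -2399/700, a_2 = -40169/56000, a_3 = 4179803/1120000.
Write the denominator as Q(α) = 1 + q1*α. Requiring Q*f - P = O(α^4) with deg P <= 2 kills the coefficients of α^3..α^3 in Q*f:
  α^3: a_3 + q1*a_2 = 0, i.e. 4179803/1120000 + (-40169/56000)*q1 = 0.
Solving this linear system: q1 = 4179803/803380.
The numerator is Q*f truncated at degree 2: P0 = a_0 = -107/35; P1 = a_1 + q1*a_0 = -135901088/7029575; P2 = a_2 + q1*a_1 = -41722938149/2249464000.

The Pade approximant has numerator coefficients [-107/35, -135901088/7029575, -41722938149/2249464000]; denominator coefficients [1, 4179803/803380].


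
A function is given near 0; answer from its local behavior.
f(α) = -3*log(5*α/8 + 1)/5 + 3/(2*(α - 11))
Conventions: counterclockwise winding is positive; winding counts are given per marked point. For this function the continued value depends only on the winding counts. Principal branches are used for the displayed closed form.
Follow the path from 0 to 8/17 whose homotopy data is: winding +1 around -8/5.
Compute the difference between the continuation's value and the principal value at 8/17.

The rational part is single-valued and drops out of the difference; each branch term changes only by its own monodromy.
(-3/5)*log(1 - α/(-8/5)): each positive loop around -8/5 adds 2*pi*i to the log, so winding +1 contributes (-3/5)*(1)*2*pi*i = -(6/5)*pi*i.
Summing the contributions at α = 8/17 gives -(6/5)*pi*i.

Continued minus principal equals -(6/5)*pi*i.


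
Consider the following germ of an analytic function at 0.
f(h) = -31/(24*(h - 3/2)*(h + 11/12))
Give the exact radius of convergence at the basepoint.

Denominator factor (h + 11/12): pole of order 1 at -11/12, modulus 11/12.
Denominator factor (h - 3/2): pole of order 1 at 3/2, modulus 3/2.
The radius of convergence is the smallest modulus among the singular points: 11/12.

The radius of convergence is 11/12.


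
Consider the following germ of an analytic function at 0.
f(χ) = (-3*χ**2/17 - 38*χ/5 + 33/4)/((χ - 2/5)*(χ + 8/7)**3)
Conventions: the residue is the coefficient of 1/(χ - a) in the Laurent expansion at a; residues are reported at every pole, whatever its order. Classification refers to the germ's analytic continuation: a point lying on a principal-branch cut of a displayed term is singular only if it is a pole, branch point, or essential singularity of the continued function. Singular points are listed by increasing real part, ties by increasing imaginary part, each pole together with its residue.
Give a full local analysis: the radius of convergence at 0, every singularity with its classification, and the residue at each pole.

Radius of convergence at 0: 2/5.
At -8/7: a pole of order 3; residue -15107435/10707552.
At 2/5: a pole of order 1; residue 15107435/10707552.

Denominator factor (χ + 8/7)^3: pole of order 3 at -8/7, modulus 8/7.
Denominator factor (χ - 2/5): pole of order 1 at 2/5, modulus 2/5.
The radius of convergence is the smallest modulus among the singular points: 2/5.
At the order-3 pole -8/7 set g(χ) = (χ - (-8/7))^3*f(χ) = (-3*χ**2/17 - 38*χ/5 + 33/4)/(χ - 2/5).
Order-3 pole: residue = g''(a)/2; g''(-8/7) = -15107435/5353776, so the residue is -15107435/10707552.
At the order-1 pole 2/5 set g(χ) = (χ - (2/5))*f(χ) = (-3*χ**2/17 - 38*χ/5 + 33/4)/(χ + 8/7)**3.
Simple pole: residue = g(a) at a = 2/5, which is 15107435/10707552.
List the singular points by increasing real part (a conjugate pair: the negative imaginary part first).


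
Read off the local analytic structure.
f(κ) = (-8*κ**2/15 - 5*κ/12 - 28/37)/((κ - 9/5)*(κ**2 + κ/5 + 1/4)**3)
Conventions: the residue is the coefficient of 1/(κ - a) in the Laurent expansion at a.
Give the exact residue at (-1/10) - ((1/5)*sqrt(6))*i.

The factor κ**2 + κ/5 + 1/4 splits as (κ - a)(κ - a') with a = (-1/10) - ((1/5)*sqrt(6))*i, a' = (-1/10) + ((1/5)*sqrt(6))*i. At the order-3 pole a set g(κ) = (κ - a)^3*f(κ) = [(-8*κ**2/15 - 5*κ/12 - 28/37)/(κ - 9/5)] / (κ - a')^3.
Order-3 pole: residue = g''(a)/2; g''((-1/10) - ((1/5)*sqrt(6))*i) = (136784/2413103) + ((38211637091/16679367936)*sqrt(6))*i, so the residue is (68392/2413103) + ((38211637091/33358735872)*sqrt(6))*i.

The residue is (68392/2413103) + ((38211637091/33358735872)*sqrt(6))*i.


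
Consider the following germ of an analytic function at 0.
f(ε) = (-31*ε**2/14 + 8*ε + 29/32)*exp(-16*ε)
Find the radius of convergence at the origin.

The radius of convergence is infinite.

The factor exp(-16*ε) is entire and contributes no finite singular point.
The polynomial part has no poles.
No finite singular points: the Taylor series at 0 converges everywhere.


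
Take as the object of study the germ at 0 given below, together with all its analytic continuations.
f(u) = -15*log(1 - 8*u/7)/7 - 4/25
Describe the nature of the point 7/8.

The term (-15/7)*log(1 - u/(7/8)) has argument 1 - 7/8/(7/8) = 0 at 7/8: a logarithmic (infinitely-sheeted) branch point; the remaining terms are analytic or single-valued there.

The point is a logarithmic branch point.
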